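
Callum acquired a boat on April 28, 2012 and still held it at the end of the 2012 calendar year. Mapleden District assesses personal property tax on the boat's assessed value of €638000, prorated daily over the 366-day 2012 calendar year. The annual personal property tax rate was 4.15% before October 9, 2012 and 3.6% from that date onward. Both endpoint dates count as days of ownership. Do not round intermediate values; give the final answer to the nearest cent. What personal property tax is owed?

April 28 – October 8, 2012: 164 days at 4.15% → €638000 × 4.15% × 164/366 = €11864.0109
October 9 – December 31, 2012: 84 days at 3.6% → €638000 × 3.6% × 84/366 = €5271.3443
Total = €17135.3552

€17135.36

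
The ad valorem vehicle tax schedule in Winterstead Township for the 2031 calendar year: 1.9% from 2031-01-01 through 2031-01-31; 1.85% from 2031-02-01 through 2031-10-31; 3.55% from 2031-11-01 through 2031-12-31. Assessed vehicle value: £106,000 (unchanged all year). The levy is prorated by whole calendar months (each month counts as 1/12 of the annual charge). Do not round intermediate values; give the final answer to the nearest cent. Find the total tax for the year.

£2,265.75

2031-01-01 to 2031-01-31: 1 month at 1.9% → £106,000 × 1.9% × 1/12 = £167.8333
2031-02-01 to 2031-10-31: 9 months at 1.85% → £106,000 × 1.85% × 9/12 = £1,470.7500
2031-11-01 to 2031-12-31: 2 months at 3.55% → £106,000 × 3.55% × 2/12 = £627.1667
Total = £2,265.7500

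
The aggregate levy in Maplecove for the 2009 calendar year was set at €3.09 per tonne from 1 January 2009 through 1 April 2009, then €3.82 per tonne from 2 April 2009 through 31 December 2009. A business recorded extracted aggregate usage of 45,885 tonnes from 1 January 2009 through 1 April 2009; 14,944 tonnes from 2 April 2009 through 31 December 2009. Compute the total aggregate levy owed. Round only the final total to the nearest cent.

€198,870.73

1 January – 1 April 2009: 45,885 tonnes at €3.09/tonne → €141,784.65
2 April – 31 December 2009: 14,944 tonnes at €3.82/tonne → €57,086.08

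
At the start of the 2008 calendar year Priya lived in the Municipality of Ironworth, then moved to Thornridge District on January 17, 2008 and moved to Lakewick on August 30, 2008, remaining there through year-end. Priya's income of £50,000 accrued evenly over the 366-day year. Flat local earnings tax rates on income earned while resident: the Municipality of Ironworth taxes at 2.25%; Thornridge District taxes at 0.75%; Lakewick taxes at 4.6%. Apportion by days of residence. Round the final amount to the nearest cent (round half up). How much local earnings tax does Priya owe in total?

£1,059.97

The Municipality of Ironworth, January 1 – January 16, 2008: 16 days → £50,000 × 2.25% × 16/366 = £49.1803
Thornridge District, January 17 – August 29, 2008: 226 days → £50,000 × 0.75% × 226/366 = £231.5574
Lakewick, August 30 – December 31, 2008: 124 days → £50,000 × 4.6% × 124/366 = £779.2350
Total = £1,059.9727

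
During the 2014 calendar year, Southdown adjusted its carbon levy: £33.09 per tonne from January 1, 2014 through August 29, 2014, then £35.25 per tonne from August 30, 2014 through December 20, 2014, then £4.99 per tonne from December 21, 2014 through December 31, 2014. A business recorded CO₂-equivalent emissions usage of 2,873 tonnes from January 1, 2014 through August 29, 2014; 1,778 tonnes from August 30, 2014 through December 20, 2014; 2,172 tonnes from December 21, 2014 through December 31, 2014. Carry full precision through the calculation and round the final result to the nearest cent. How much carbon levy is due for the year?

£168,580.35

January 1 – August 29, 2014: 2,873 tonnes at £33.09/tonne → £95,067.57
August 30 – December 20, 2014: 1,778 tonnes at £35.25/tonne → £62,674.50
December 21 – December 31, 2014: 2,172 tonnes at £4.99/tonne → £10,838.28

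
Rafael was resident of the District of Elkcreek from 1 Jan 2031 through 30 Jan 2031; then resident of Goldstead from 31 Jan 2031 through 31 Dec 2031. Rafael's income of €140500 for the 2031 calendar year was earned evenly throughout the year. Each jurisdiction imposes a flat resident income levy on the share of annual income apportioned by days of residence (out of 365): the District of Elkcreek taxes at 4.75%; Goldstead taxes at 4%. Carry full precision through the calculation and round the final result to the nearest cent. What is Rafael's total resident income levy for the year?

€5706.61

The District of Elkcreek, 1 Jan – 30 Jan 2031: 30 days → €140500 × 4.75% × 30/365 = €548.5274
Goldstead, 31 Jan – 31 Dec 2031: 335 days → €140500 × 4% × 335/365 = €5158.0822
Total = €5706.6096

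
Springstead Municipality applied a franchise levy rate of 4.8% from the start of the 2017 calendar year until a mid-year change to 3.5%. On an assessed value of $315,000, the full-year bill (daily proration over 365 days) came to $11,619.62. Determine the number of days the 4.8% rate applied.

Let d = days at the first rate; then 365 − d days at the second rate.
$315,000 × [4.8%·d + 3.5%·(365−d)] / 365 = $11,619.62
Solving gives d = 53, so the new rate took effect on February 23, 2017.

53 days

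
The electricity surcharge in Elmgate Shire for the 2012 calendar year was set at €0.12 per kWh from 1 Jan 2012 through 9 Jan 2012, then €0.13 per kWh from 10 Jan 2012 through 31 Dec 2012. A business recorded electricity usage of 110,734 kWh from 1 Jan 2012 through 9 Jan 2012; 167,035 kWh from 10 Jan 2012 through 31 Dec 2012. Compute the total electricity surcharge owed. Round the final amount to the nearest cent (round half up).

1 Jan – 9 Jan 2012: 110,734 kWh at €0.12/kWh → €13,288.08
10 Jan – 31 Dec 2012: 167,035 kWh at €0.13/kWh → €21,714.55

€35,002.63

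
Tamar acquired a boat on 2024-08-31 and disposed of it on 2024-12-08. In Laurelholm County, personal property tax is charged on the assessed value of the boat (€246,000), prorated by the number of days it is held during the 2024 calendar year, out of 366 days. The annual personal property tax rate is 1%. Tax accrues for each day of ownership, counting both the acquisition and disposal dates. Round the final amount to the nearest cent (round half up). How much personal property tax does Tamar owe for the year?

Days held (2024-08-31 to 2024-12-08): 100 out of 366
Tax = €246,000 × 1% × 100/366 = €672.1311

€672.13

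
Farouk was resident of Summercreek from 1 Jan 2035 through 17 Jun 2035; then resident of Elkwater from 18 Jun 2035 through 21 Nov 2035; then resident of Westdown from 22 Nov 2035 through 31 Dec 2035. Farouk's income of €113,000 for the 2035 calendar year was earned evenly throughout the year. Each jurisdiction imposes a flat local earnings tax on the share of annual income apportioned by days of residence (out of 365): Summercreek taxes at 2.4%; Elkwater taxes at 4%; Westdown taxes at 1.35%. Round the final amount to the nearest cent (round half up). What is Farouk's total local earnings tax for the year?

Summercreek, 1 Jan – 17 Jun 2035: 168 days → €113,000 × 2.4% × 168/365 = €1,248.2630
Elkwater, 18 Jun – 21 Nov 2035: 157 days → €113,000 × 4% × 157/365 = €1,944.2192
Westdown, 22 Nov – 31 Dec 2035: 40 days → €113,000 × 1.35% × 40/365 = €167.1781
Total = €3,359.6603

€3,359.66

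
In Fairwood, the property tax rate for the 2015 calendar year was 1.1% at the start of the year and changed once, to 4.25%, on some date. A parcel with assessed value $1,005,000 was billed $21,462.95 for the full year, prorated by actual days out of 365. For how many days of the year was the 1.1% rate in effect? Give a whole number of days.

Let d = days at the first rate; then 365 − d days at the second rate.
$1,005,000 × [1.1%·d + 4.25%·(365−d)] / 365 = $21,462.95
Solving gives d = 245, so the new rate took effect on September 3, 2015.

245 days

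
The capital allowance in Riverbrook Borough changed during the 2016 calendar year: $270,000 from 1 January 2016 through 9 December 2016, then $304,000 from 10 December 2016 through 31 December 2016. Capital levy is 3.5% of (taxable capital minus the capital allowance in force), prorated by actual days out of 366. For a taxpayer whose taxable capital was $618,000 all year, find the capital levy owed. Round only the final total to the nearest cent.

1 January – 9 December 2016: 344 days, exemption $270,000 → ($618,000 − $270,000) × 3.5% × 344/366 = $11,447.8689
10 December – 31 December 2016: 22 days, exemption $304,000 → ($618,000 − $304,000) × 3.5% × 22/366 = $660.6011
Total = $12,108.4699

$12,108.47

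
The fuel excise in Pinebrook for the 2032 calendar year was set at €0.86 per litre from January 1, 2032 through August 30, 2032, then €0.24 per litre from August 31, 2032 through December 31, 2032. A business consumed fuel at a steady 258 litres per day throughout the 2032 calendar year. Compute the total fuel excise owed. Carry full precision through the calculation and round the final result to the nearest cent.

January 1 – August 30, 2032: 243 days × 258 litres/day = 62,694 litres at €0.86/litre → €53,916.84
August 31 – December 31, 2032: 123 days × 258 litres/day = 31,734 litres at €0.24/litre → €7,616.16

€61,533.00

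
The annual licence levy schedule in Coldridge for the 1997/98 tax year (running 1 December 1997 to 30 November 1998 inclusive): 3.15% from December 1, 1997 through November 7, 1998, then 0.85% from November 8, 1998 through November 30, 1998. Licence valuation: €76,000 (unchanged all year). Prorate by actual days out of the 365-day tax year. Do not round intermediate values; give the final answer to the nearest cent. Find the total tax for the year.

December 1, 1997 – November 7, 1998: 342 days at 3.15% → €76,000 × 3.15% × 342/365 = €2,243.1452
November 8 – November 30, 1998: 23 days at 0.85% → €76,000 × 0.85% × 23/365 = €40.7068
Total = €2,283.8521

€2,283.85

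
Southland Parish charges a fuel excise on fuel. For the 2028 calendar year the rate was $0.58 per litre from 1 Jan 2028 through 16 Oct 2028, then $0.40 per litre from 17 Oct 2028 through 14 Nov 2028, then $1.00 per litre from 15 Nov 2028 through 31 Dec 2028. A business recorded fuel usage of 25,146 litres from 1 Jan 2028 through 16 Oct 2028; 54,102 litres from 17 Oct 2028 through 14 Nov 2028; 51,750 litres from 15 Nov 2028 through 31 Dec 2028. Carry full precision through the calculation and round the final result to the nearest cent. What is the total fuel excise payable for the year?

$87975.48

1 Jan – 16 Oct 2028: 25,146 litres at $0.58/litre → $14584.68
17 Oct – 14 Nov 2028: 54,102 litres at $0.40/litre → $21640.80
15 Nov – 31 Dec 2028: 51,750 litres at $1.00/litre → $51750.00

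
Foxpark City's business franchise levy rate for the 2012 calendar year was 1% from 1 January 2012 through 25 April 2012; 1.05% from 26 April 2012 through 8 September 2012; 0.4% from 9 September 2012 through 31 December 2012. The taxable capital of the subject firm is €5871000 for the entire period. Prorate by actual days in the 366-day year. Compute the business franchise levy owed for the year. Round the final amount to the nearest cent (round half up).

1 January – 25 April 2012: 116 days at 1% → €5871000 × 1% × 116/366 = €18607.5410
26 April – 8 September 2012: 136 days at 1.05% → €5871000 × 1.05% × 136/366 = €22906.5246
9 September – 31 December 2012: 114 days at 0.4% → €5871000 × 0.4% × 114/366 = €7314.6885
Total = €48828.7541

€48828.75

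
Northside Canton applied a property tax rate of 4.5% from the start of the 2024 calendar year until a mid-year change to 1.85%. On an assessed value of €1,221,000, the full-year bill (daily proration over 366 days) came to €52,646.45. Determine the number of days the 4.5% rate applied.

340 days

Let d = days at the first rate; then 366 − d days at the second rate.
€1,221,000 × [4.5%·d + 1.85%·(366−d)] / 366 = €52,646.45
Solving gives d = 340, so the new rate took effect on December 6, 2024.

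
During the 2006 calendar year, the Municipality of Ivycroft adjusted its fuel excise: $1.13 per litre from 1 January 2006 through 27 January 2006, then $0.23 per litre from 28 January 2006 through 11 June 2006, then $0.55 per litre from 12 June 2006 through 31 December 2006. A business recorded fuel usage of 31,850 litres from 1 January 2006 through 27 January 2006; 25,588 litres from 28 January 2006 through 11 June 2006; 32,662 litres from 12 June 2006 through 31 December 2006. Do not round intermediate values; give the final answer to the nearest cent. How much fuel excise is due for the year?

$59839.84

1 January – 27 January 2006: 31,850 litres at $1.13/litre → $35990.50
28 January – 11 June 2006: 25,588 litres at $0.23/litre → $5885.24
12 June – 31 December 2006: 32,662 litres at $0.55/litre → $17964.10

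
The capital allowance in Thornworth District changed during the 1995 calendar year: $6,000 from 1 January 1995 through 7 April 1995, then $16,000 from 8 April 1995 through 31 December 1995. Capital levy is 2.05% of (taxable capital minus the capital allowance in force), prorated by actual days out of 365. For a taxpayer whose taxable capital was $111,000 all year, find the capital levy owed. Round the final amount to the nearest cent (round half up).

1 January – 7 April 1995: 97 days, exemption $6,000 → ($111,000 − $6,000) × 2.05% × 97/365 = $572.0342
8 April – 31 December 1995: 268 days, exemption $16,000 → ($111,000 − $16,000) × 2.05% × 268/365 = $1,429.9452
Total = $2,001.9795

$2,001.98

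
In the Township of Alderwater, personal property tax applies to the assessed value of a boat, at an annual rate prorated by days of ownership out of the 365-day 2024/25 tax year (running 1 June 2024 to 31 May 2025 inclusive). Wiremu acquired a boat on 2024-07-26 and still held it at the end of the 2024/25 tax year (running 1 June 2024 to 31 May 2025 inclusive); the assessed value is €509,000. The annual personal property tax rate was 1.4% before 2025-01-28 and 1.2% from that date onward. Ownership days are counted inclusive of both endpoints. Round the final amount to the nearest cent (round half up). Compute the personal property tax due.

2024-07-26 to 2025-01-27: 186 days at 1.4% → €509,000 × 1.4% × 186/365 = €3,631.3315
2025-01-28 to 2025-05-31: 124 days at 1.2% → €509,000 × 1.2% × 124/365 = €2,075.0466
Total = €5,706.3781

€5,706.38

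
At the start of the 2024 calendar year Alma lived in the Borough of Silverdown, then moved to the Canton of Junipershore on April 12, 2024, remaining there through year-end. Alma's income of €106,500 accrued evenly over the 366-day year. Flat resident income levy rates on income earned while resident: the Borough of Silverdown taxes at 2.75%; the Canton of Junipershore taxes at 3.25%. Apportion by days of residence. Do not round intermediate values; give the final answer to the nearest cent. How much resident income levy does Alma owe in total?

The Borough of Silverdown, January 1 – April 11, 2024: 102 days → €106,500 × 2.75% × 102/366 = €816.2090
The Canton of Junipershore, April 12 – December 31, 2024: 264 days → €106,500 × 3.25% × 264/366 = €2,496.6393
Total = €3,312.8484

€3,312.85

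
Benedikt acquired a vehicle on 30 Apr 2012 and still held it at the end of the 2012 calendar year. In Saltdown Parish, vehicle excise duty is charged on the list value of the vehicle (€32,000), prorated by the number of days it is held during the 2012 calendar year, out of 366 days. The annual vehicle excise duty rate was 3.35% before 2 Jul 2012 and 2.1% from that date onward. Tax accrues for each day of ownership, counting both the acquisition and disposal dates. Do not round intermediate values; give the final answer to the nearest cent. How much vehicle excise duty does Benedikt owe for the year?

€520.52

30 Apr – 1 Jul 2012: 63 days at 3.35% → €32,000 × 3.35% × 63/366 = €184.5246
2 Jul – 31 Dec 2012: 183 days at 2.1% → €32,000 × 2.1% × 183/366 = €336.0000
Total = €520.5246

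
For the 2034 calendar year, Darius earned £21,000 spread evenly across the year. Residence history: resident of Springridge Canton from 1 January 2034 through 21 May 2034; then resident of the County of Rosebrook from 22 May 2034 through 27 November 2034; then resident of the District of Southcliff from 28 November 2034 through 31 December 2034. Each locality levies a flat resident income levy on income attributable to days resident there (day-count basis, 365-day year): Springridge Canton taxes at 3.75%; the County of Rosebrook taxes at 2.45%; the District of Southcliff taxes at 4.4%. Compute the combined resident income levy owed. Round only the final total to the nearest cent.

Springridge Canton, 1 January – 21 May 2034: 141 days → £21,000 × 3.75% × 141/365 = £304.2123
The County of Rosebrook, 22 May – 27 November 2034: 190 days → £21,000 × 2.45% × 190/365 = £267.8219
The District of Southcliff, 28 November – 31 December 2034: 34 days → £21,000 × 4.4% × 34/365 = £86.0712
Total = £658.1055

£658.11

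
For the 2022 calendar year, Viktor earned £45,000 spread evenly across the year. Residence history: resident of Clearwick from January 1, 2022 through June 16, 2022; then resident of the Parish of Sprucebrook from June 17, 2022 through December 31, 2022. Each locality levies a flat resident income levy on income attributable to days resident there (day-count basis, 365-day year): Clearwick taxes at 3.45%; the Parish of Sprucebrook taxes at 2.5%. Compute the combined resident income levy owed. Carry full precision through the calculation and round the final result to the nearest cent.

Clearwick, January 1 – June 16, 2022: 167 days → £45,000 × 3.45% × 167/365 = £710.3219
The Parish of Sprucebrook, June 17 – December 31, 2022: 198 days → £45,000 × 2.5% × 198/365 = £610.2740
Total = £1,320.5959

£1,320.60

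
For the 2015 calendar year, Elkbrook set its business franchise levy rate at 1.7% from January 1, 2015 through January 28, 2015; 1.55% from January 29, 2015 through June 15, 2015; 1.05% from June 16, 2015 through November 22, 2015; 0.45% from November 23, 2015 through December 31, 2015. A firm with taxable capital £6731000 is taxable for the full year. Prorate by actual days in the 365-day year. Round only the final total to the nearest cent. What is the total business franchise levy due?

£82440.92

January 1 – January 28, 2015: 28 days at 1.7% → £6731000 × 1.7% × 28/365 = £8777.9616
January 29 – June 15, 2015: 138 days at 1.55% → £6731000 × 1.55% × 138/365 = £39445.5041
June 16 – November 22, 2015: 160 days at 1.05% → £6731000 × 1.05% × 160/365 = £30981.0411
November 23 – December 31, 2015: 39 days at 0.45% → £6731000 × 0.45% × 39/365 = £3236.4123
Total = £82440.9192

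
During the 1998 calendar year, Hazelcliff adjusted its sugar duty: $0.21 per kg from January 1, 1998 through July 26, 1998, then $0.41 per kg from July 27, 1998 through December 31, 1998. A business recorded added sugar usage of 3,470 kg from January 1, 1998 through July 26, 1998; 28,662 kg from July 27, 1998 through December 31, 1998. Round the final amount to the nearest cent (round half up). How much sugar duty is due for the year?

$12,480.12

January 1 – July 26, 1998: 3,470 kg at $0.21/kg → $728.70
July 27 – December 31, 1998: 28,662 kg at $0.41/kg → $11,751.42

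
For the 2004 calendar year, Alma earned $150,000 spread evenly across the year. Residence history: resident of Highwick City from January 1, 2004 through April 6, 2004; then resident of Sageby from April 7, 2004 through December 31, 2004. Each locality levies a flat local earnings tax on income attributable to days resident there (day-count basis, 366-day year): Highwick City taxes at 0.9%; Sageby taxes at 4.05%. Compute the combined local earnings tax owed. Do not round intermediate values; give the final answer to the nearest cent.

Highwick City, January 1 – April 6, 2004: 97 days → $150,000 × 0.9% × 97/366 = $357.7869
Sageby, April 7 – December 31, 2004: 269 days → $150,000 × 4.05% × 269/366 = $4,464.9590
Total = $4,822.7459

$4,822.75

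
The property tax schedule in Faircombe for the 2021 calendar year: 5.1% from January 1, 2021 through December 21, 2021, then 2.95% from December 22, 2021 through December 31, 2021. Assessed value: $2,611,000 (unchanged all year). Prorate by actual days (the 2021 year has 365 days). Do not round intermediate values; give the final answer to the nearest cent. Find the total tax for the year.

$131,623.01

January 1 – December 21, 2021: 355 days at 5.1% → $2,611,000 × 5.1% × 355/365 = $129,512.7534
December 22 – December 31, 2021: 10 days at 2.95% → $2,611,000 × 2.95% × 10/365 = $2,110.2603
Total = $131,623.0137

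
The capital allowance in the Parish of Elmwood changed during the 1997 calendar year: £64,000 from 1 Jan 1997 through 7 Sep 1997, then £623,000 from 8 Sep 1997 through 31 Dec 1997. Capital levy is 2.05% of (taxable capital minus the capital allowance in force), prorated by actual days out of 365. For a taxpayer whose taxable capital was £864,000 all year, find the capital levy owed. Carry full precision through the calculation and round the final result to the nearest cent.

1 Jan – 7 Sep 1997: 250 days, exemption £64,000 → (£864,000 − £64,000) × 2.05% × 250/365 = £11,232.8767
8 Sep – 31 Dec 1997: 115 days, exemption £623,000 → (£864,000 − £623,000) × 2.05% × 115/365 = £1,556.5959
Total = £12,789.4726

£12,789.47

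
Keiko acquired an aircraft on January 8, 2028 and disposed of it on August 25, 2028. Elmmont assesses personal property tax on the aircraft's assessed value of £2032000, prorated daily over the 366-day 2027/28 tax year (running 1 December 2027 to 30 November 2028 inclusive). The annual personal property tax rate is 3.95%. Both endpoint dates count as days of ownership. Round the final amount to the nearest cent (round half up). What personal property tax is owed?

£50658.43

Days held (January 8 – August 25, 2028): 231 out of 366
Tax = £2032000 × 3.95% × 231/366 = £50658.4262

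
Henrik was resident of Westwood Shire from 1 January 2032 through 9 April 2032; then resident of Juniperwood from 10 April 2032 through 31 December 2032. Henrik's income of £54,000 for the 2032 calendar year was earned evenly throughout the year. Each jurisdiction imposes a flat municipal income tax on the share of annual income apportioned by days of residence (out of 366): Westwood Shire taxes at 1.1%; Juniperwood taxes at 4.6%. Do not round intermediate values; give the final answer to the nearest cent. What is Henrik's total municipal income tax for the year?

£1,967.61

Westwood Shire, 1 January – 9 April 2032: 100 days → £54,000 × 1.1% × 100/366 = £162.2951
Juniperwood, 10 April – 31 December 2032: 266 days → £54,000 × 4.6% × 266/366 = £1,805.3115
Total = £1,967.6066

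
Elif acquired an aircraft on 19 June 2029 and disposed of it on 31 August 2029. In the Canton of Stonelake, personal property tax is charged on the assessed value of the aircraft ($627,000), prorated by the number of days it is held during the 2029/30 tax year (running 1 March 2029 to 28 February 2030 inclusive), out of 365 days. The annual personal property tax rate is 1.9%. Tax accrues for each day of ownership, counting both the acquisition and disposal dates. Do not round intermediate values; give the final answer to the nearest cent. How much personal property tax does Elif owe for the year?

Days held (19 June – 31 August 2029): 74 out of 365
Tax = $627,000 × 1.9% × 74/365 = $2,415.2384

$2,415.24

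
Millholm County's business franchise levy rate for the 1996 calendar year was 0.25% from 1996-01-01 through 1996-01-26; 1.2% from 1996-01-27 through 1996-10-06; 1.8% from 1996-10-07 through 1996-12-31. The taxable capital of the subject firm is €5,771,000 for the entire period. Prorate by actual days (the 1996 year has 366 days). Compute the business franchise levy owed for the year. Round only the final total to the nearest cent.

€73,493.53

1996-01-01 to 1996-01-26: 26 days at 0.25% → €5,771,000 × 0.25% × 26/366 = €1,024.9044
1996-01-27 to 1996-10-06: 254 days at 1.2% → €5,771,000 × 1.2% × 254/366 = €48,060.1311
1996-10-07 to 1996-12-31: 86 days at 1.8% → €5,771,000 × 1.8% × 86/366 = €24,408.4918
Total = €73,493.5273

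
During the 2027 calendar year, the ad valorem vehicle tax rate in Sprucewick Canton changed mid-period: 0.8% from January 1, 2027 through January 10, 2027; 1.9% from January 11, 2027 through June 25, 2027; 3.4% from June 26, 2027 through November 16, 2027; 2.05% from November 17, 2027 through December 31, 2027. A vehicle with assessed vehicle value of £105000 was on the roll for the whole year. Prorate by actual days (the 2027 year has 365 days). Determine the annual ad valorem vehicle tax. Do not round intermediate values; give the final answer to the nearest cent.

£2604.14

January 1 – January 10, 2027: 10 days at 0.8% → £105000 × 0.8% × 10/365 = £23.0137
January 11 – June 25, 2027: 166 days at 1.9% → £105000 × 1.9% × 166/365 = £907.3151
June 26 – November 16, 2027: 144 days at 3.4% → £105000 × 3.4% × 144/365 = £1408.4384
November 17 – December 31, 2027: 45 days at 2.05% → £105000 × 2.05% × 45/365 = £265.3767
Total = £2604.1438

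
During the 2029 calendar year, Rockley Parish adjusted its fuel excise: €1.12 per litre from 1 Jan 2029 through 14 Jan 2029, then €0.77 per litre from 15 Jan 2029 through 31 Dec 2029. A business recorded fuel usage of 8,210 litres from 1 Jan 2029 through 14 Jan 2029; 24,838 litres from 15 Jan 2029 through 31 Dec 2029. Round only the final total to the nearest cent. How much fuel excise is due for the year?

1 Jan – 14 Jan 2029: 8,210 litres at €1.12/litre → €9,195.20
15 Jan – 31 Dec 2029: 24,838 litres at €0.77/litre → €19,125.26

€28,320.46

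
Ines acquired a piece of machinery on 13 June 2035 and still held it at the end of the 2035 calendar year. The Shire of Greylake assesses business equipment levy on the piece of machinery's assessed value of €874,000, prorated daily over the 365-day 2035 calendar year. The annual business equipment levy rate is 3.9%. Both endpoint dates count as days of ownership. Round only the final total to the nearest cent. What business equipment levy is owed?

€18,864.03

Days held (13 June – 31 December 2035): 202 out of 365
Tax = €874,000 × 3.9% × 202/365 = €18,864.0329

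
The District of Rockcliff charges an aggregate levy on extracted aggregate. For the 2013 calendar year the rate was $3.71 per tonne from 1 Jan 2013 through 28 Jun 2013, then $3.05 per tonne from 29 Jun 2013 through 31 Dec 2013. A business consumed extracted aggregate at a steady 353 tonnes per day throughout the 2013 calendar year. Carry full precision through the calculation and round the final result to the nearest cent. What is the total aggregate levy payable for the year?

$434,680.67

1 Jan – 28 Jun 2013: 179 days × 353 tonnes/day = 63,187 tonnes at $3.71/tonne → $234,423.77
29 Jun – 31 Dec 2013: 186 days × 353 tonnes/day = 65,658 tonnes at $3.05/tonne → $200,256.90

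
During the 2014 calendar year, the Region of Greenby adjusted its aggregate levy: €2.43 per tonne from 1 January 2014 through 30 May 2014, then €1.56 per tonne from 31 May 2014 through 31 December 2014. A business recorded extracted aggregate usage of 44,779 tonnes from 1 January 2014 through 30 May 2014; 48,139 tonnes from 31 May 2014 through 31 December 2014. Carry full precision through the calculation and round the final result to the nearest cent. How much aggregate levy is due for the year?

€183,909.81

1 January – 30 May 2014: 44,779 tonnes at €2.43/tonne → €108,812.97
31 May – 31 December 2014: 48,139 tonnes at €1.56/tonne → €75,096.84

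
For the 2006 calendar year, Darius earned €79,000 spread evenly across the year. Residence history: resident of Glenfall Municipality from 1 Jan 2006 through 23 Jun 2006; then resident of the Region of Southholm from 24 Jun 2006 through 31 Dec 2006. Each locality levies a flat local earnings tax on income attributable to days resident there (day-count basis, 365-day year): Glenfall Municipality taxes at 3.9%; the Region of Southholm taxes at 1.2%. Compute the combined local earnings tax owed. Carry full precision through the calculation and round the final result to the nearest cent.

Glenfall Municipality, 1 Jan – 23 Jun 2006: 174 days → €79,000 × 3.9% × 174/365 = €1,468.7507
The Region of Southholm, 24 Jun – 31 Dec 2006: 191 days → €79,000 × 1.2% × 191/365 = €496.0767
Total = €1,964.8274

€1,964.83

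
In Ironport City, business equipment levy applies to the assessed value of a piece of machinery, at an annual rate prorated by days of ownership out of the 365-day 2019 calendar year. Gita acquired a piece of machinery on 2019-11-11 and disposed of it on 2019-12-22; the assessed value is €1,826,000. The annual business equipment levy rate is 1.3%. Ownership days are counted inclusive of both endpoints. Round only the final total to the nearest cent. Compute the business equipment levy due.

Days held (2019-11-11 to 2019-12-22): 42 out of 365
Tax = €1,826,000 × 1.3% × 42/365 = €2,731.4959

€2,731.50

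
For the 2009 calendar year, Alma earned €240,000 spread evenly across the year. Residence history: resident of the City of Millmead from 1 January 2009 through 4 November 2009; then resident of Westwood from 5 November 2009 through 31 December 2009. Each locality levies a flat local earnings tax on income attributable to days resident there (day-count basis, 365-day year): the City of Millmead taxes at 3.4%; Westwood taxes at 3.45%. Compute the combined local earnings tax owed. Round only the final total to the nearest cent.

€8,178.74

The City of Millmead, 1 January – 4 November 2009: 308 days → €240,000 × 3.4% × 308/365 = €6,885.6986
Westwood, 5 November – 31 December 2009: 57 days → €240,000 × 3.45% × 57/365 = €1,293.0411
Total = €8,178.7397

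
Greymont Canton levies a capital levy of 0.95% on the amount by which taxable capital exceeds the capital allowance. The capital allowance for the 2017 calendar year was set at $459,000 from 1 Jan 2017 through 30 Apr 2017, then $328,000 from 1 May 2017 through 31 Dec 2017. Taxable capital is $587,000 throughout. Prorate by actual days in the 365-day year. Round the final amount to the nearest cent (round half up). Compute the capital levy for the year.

1 Jan – 30 Apr 2017: 120 days, exemption $459,000 → ($587,000 − $459,000) × 0.95% × 120/365 = $399.7808
1 May – 31 Dec 2017: 245 days, exemption $328,000 → ($587,000 − $328,000) × 0.95% × 245/365 = $1,651.5685
Total = $2,051.3493

$2,051.35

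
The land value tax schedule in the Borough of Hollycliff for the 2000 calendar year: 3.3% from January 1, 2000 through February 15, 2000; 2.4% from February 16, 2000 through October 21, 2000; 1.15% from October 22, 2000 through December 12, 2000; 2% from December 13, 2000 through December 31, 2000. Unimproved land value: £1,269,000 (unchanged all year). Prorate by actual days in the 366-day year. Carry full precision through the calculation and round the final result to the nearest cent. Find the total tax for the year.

£29,374.23

January 1 – February 15, 2000: 46 days at 3.3% → £1,269,000 × 3.3% × 46/366 = £5,263.2295
February 16 – October 21, 2000: 249 days at 2.4% → £1,269,000 × 2.4% × 249/366 = £20,720.0656
October 22 – December 12, 2000: 52 days at 1.15% → £1,269,000 × 1.15% × 52/366 = £2,073.3934
December 13 – December 31, 2000: 19 days at 2% → £1,269,000 × 2% × 19/366 = £1,317.5410
Total = £29,374.2295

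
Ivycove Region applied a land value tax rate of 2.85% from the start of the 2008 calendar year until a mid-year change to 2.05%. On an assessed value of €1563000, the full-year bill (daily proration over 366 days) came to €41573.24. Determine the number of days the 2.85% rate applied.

279 days

Let d = days at the first rate; then 366 − d days at the second rate.
€1563000 × [2.85%·d + 2.05%·(366−d)] / 366 = €41573.24
Solving gives d = 279, so the new rate took effect on October 6, 2008.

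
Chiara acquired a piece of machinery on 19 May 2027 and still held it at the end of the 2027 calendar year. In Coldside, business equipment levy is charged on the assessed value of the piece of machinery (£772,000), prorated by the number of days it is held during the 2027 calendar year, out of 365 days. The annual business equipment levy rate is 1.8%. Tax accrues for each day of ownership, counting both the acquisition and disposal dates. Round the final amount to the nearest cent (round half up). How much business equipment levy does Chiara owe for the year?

£8,642.17

Days held (19 May – 31 Dec 2027): 227 out of 365
Tax = £772,000 × 1.8% × 227/365 = £8,642.1699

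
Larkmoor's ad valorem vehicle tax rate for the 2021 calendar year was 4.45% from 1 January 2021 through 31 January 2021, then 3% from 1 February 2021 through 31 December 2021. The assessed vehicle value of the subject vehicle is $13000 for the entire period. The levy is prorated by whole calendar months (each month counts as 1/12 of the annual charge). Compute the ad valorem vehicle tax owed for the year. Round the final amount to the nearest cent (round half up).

1 January – 31 January 2021: 1 month at 4.45% → $13000 × 4.45% × 1/12 = $48.2083
1 February – 31 December 2021: 11 months at 3% → $13000 × 3% × 11/12 = $357.5000
Total = $405.7083

$405.71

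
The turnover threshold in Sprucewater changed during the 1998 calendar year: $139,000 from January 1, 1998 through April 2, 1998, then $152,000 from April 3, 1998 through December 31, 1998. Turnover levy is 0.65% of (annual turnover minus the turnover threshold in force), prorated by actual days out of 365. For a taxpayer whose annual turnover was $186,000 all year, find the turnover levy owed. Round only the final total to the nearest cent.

January 1 – April 2, 1998: 92 days, exemption $139,000 → ($186,000 − $139,000) × 0.65% × 92/365 = $77.0027
April 3 – December 31, 1998: 273 days, exemption $152,000 → ($186,000 − $152,000) × 0.65% × 273/365 = $165.2959
Total = $242.2986

$242.30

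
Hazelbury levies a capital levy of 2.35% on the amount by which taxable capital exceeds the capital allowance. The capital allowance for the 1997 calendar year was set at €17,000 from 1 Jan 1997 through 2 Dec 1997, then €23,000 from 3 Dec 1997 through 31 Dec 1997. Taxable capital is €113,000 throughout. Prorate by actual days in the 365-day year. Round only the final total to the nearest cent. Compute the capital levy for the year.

1 Jan – 2 Dec 1997: 336 days, exemption €17,000 → (€113,000 − €17,000) × 2.35% × 336/365 = €2,076.7562
3 Dec – 31 Dec 1997: 29 days, exemption €23,000 → (€113,000 − €23,000) × 2.35% × 29/365 = €168.0411
Total = €2,244.7973

€2,244.80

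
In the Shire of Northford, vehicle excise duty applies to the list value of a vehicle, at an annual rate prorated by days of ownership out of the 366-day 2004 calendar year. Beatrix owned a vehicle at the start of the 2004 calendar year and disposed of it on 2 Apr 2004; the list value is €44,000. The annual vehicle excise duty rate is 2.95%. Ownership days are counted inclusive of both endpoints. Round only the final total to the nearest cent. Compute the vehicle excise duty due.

Days held (1 Jan – 2 Apr 2004): 93 out of 366
Tax = €44,000 × 2.95% × 93/366 = €329.8197

€329.82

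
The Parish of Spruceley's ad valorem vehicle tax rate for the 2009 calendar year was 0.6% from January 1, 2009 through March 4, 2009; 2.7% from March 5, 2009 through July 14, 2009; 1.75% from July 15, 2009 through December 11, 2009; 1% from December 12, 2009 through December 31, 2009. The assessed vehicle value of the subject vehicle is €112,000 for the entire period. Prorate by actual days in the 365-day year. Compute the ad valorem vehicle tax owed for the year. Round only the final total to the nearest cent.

January 1 – March 4, 2009: 63 days at 0.6% → €112,000 × 0.6% × 63/365 = €115.9890
March 5 – July 14, 2009: 132 days at 2.7% → €112,000 × 2.7% × 132/365 = €1,093.6110
July 15 – December 11, 2009: 150 days at 1.75% → €112,000 × 1.75% × 150/365 = €805.4795
December 12 – December 31, 2009: 20 days at 1% → €112,000 × 1% × 20/365 = €61.3699
Total = €2,076.4493

€2,076.45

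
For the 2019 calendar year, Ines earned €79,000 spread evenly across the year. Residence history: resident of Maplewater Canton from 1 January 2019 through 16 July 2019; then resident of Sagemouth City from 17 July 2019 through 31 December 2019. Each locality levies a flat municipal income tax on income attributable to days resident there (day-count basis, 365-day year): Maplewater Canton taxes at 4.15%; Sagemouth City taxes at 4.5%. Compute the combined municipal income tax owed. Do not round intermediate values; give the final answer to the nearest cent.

€3,405.77

Maplewater Canton, 1 January – 16 July 2019: 197 days → €79,000 × 4.15% × 197/365 = €1,769.4918
Sagemouth City, 17 July – 31 December 2019: 168 days → €79,000 × 4.5% × 168/365 = €1,636.2740
Total = €3,405.7658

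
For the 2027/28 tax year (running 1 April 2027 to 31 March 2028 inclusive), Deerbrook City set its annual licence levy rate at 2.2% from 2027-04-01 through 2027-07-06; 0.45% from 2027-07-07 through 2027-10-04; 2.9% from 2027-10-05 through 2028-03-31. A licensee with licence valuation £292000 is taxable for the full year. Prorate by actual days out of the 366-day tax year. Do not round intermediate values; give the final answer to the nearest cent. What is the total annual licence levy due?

£6167.10

2027-04-01 to 2027-07-06: 97 days at 2.2% → £292000 × 2.2% × 97/366 = £1702.5355
2027-07-07 to 2027-10-04: 90 days at 0.45% → £292000 × 0.45% × 90/366 = £323.1148
2027-10-05 to 2028-03-31: 179 days at 2.9% → £292000 × 2.9% × 179/366 = £4141.4536
Total = £6167.1038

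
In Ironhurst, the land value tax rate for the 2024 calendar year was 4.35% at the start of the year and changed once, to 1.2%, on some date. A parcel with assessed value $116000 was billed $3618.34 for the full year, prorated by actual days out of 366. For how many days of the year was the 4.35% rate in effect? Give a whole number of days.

Let d = days at the first rate; then 366 − d days at the second rate.
$116000 × [4.35%·d + 1.2%·(366−d)] / 366 = $3618.34
Solving gives d = 223, so the new rate took effect on 11 Aug 2024.

223 days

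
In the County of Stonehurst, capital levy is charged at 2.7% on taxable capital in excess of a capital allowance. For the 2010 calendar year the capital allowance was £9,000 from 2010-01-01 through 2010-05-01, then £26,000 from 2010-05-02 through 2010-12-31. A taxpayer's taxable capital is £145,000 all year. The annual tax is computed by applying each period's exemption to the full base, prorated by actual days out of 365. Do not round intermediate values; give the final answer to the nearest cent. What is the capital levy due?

£3,365.16

2010-01-01 to 2010-05-01: 121 days, exemption £9,000 → (£145,000 − £9,000) × 2.7% × 121/365 = £1,217.2932
2010-05-02 to 2010-12-31: 244 days, exemption £26,000 → (£145,000 − £26,000) × 2.7% × 244/365 = £2,147.8685
Total = £3,365.1616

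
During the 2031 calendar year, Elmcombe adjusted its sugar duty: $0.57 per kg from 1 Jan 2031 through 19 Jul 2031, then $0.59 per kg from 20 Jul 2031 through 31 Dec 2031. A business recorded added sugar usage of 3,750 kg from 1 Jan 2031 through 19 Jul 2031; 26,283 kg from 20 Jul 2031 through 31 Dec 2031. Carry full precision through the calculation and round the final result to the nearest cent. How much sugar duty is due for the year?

1 Jan – 19 Jul 2031: 3,750 kg at $0.57/kg → $2137.50
20 Jul – 31 Dec 2031: 26,283 kg at $0.59/kg → $15506.97

$17644.47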